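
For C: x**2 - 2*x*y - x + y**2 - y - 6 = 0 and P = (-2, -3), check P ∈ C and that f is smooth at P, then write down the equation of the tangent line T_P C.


Tangent line at P: x - 3*y - 7 = 0.

Step 1: f(-2, -3) = 0, so P lies on C.
Step 2: partial derivatives
  f_x(x, y) = 2*x - 2*y - 1, f_y(x, y) = -2*x + 2*y - 1.
  f_x(P) = 1, f_y(P) = -3 (gradient nonzero, so P is smooth).
Step 3: tangent line at P: 1·(x − -2) + -3·(y − -3) = 0.
Expanding: x - 3*y - 7 = 0.


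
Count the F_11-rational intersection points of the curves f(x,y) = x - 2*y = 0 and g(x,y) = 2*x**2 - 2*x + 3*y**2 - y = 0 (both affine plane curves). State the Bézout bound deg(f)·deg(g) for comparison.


Common zeros: {(0, 0)}; count = 1; Bézout bound = 2.

deg(f) = 1, deg(g) = 2, so Bézout bound = 2.
Scan x ∈ F_11. For each x, list the y ∈ F_11 with f(x, y) ≡ 0 and those with g(x, y) ≡ 0 (mod 11); the common zeros in that column are the intersection.
  x = 0: f ≡ 0 at y ∈ {0}; g ≡ 0 at y ∈ {0, 4}; common: {0}.
  x = 1: f ≡ 0 at y ∈ {6}; g ≡ 0 at y ∈ {0, 4}; common: ∅.
  x = 2: f ≡ 0 at y ∈ {1}; g ≡ 0 at y ∈ ∅; common: ∅.
  x = 3: f ≡ 0 at y ∈ {7}; g ≡ 0 at y ∈ {2}; common: ∅.
  x = 4: f ≡ 0 at y ∈ {2}; g ≡ 0 at y ∈ ∅; common: ∅.
  x = 5: f ≡ 0 at y ∈ {8}; g ≡ 0 at y ∈ {5, 10}; common: ∅.
  x = 6: f ≡ 0 at y ∈ {3}; g ≡ 0 at y ∈ ∅; common: ∅.
  x = 7: f ≡ 0 at y ∈ {9}; g ≡ 0 at y ∈ {5, 10}; common: ∅.
  x = 8: f ≡ 0 at y ∈ {4}; g ≡ 0 at y ∈ ∅; common: ∅.
  x = 9: f ≡ 0 at y ∈ {10}; g ≡ 0 at y ∈ {2}; common: ∅.
  x = 10: f ≡ 0 at y ∈ {5}; g ≡ 0 at y ∈ ∅; common: ∅.
Collecting: common zeros = {(0, 0)}, so the count is 1.
Comparison with the Bézout bound: 1 ≤ 2 = deg(f)·deg(g), as expected for curves with no common component (the affine F_11-count falls short of the bound because intersections may lie at infinity, over extension fields, or carry multiplicity).


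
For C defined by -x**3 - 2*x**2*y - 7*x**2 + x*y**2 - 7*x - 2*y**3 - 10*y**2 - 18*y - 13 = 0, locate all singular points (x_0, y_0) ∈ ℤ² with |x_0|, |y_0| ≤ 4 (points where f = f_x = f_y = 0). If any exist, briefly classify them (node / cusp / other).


Singular points: {(-1, -2)}; classification: cusp.

Compute partial derivatives:
  f_x = -3*x**2 - 4*x*y - 14*x + y**2 - 7.
  f_y = -2*x**2 + 2*x*y - 6*y**2 - 20*y - 18.
Scan x_0 ∈ {−4, ..., 4}. For each x_0, f_y(x_0, y) is a polynomial in y; find its integer roots y ∈ {−4, ..., 4}, then test f_x and f at those candidates.
  x = -4: f_y(-4, y) = -6*y**2 - 28*y - 50; no integer root y with |y| ≤ 4.
  x = -3: f_y(-3, y) = -6*y**2 - 26*y - 36; no integer root y with |y| ≤ 4.
  x = -2: f_y(-2, y) = -6*y**2 - 24*y - 26; no integer root y with |y| ≤ 4.
  x = -1: f_y(-1, y) = -6*y**2 - 22*y - 20; vanishes at y ∈ {-2}. (-1, -2): f_x = 0, f = 0 — SINGULAR.
  x = 0: f_y(0, y) = -6*y**2 - 20*y - 18; no integer root y with |y| ≤ 4.
  x = 1: f_y(1, y) = -6*y**2 - 18*y - 20; no integer root y with |y| ≤ 4.
  x = 2: f_y(2, y) = -6*y**2 - 16*y - 26; no integer root y with |y| ≤ 4.
  x = 3: f_y(3, y) = -6*y**2 - 14*y - 36; no integer root y with |y| ≤ 4.
  x = 4: f_y(4, y) = -6*y**2 - 12*y - 50; no integer root y with |y| ≤ 4.
Only singular point on the grid: (-1, -2).
Classify: substitute x = -1 + u, y = -2 + v and expand: f = -u**3 - 2*u**2*v + u*v**2 - 2*v**3 + v**2.
No constant or linear terms (consistent with a singular point). Quadratic part: v**2. Cubic part: -u**3 - 2*u**2*v + u*v**2 - 2*v**3.
The quadratic part v**2 is a perfect square, so there is a single (double) tangent line v = 0, i.e. y = -2. Restricting the cubic part to that line (v = 0) leaves -u**3 ≠ 0, so f is not divisible by v and the branch is v² ≈ u**3 to lowest order — this is a cusp.
Classification: cusp.


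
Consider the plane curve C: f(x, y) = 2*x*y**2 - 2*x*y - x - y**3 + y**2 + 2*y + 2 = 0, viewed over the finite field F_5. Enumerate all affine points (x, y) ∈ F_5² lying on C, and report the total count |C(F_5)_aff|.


Affine F_5-points: {(0, 3), (1, 2), (1, 4), (2, 0), (4, 1)}; count = 5.

For each of the 25 pairs (x, y) ∈ F_5², evaluate f(x, y) mod 5. Record the zeros.
  x = 0: [0↦2, 1↦4, 2↦2, 3↦0, 4↦2]  zeros at y ∈ {3}
  x = 1: [0↦1, 1↦3, 2↦0, 3↦1, 4↦0]  zeros at y ∈ {2, 4}
  x = 2: [0↦0, 1↦2, 2↦3, 3↦2, 4↦3]  zeros at y ∈ {0}
  x = 3: [0↦4, 1↦1, 2↦1, 3↦3, 4↦1]  zeros at y ∈ ∅
  x = 4: [0↦3, 1↦0, 2↦4, 3↦4, 4↦4]  zeros at y ∈ {1}
Collecting zeros: affine points = {(0, 3), (1, 2), (1, 4), (2, 0), (4, 1)}.
Total count |C(F_5)_aff| = 5.


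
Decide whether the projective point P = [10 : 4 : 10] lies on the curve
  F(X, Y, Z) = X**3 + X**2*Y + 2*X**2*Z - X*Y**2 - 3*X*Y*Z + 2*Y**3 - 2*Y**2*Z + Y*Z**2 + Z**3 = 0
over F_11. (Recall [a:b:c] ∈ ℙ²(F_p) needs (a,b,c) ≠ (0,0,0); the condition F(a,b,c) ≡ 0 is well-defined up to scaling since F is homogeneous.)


F(10,4,10) ≡ 3 (mod 11); P is NOT on the curve.

Evaluate F(10, 4, 10) term-by-term (mod 11).
  X**3 ↦ 1·1000·1·1 = 1000
  X**2*Y ↦ 1·100·4·1 = 400
  2*X**2*Z ↦ 2·100·1·10 = 2000
  -X*Y**2 ↦ -1·10·16·1 = -160
  -3*X*Y*Z ↦ -3·10·4·10 = -1200
  2*Y**3 ↦ 2·1·64·1 = 128
  -2*Y**2*Z ↦ -2·1·16·10 = -320
  Y*Z**2 ↦ 1·1·4·100 = 400
  Z**3 ↦ 1·1·1·1000 = 1000
Sum: F(10, 4, 10) = (1000) + (400) + (2000) + (-160) + (-1200) + (128) + (-320) + (400) + (1000) = 3248.
Reducing mod 11: 3248 ≡ 3 (mod 11).
Since F(a, b, c) ≡ 3 ≠ 0 (mod 11), P does NOT lie on the curve.


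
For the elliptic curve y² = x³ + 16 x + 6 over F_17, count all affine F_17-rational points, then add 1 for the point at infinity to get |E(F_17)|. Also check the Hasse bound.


Affine points = {(3, 8), (3, 9), (4, 7), (4, 10), (7, 6), (7, 11), (8, 0), (11, 0), (14, 4), (14, 13), (15, 0)}; affine count = 11; |E(F_17)| = 12.

Discriminant check: Δ ∝ 4a³ + 27b² = 4·16³ + 27·6² = 4·4096 + 27·36 ≡ 16 (mod 17). Nonzero ⇒ E is nonsingular.
For each x ∈ F_17, compute rhs = x³ + 16·x + 6 mod 17, then count y ∈ F_17 with y² ≡ rhs.
  x = 0: rhs = 6, matching y values: none (0 points).
  x = 1: rhs = 6, matching y values: none (0 points).
  x = 2: rhs = 12, matching y values: none (0 points).
  x = 3: rhs = 13, matching y values: 8, 9 (2 points).
  x = 4: rhs = 15, matching y values: 7, 10 (2 points).
  x = 5: rhs = 7, matching y values: none (0 points).
  x = 6: rhs = 12, matching y values: none (0 points).
  x = 7: rhs = 2, matching y values: 6, 11 (2 points).
  x = 8: rhs = 0, matching y values: 0 (1 points).
  x = 9: rhs = 12, matching y values: none (0 points).
  x = 10: rhs = 10, matching y values: none (0 points).
  x = 11: rhs = 0, matching y values: 0 (1 points).
  x = 12: rhs = 5, matching y values: none (0 points).
  x = 13: rhs = 14, matching y values: none (0 points).
  x = 14: rhs = 16, matching y values: 4, 13 (2 points).
  x = 15: rhs = 0, matching y values: 0 (1 points).
  x = 16: rhs = 6, matching y values: none (0 points).
Total affine count: 11.
Full point count |E(F_17)| = 11 + 1 = 12.
Hasse bound: |12 − (17+1)| = |-6| = 6 ≤ 2√17 ≈ 8.2462 ✓.


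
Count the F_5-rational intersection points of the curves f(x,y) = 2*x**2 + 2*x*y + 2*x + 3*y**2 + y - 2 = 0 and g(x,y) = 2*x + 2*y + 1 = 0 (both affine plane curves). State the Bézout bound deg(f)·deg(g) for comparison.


Common zeros: {(2, 0)}; count = 1; Bézout bound = 2.

deg(f) = 2, deg(g) = 1, so Bézout bound = 2.
Scan x ∈ F_5. For each x, list the y ∈ F_5 with f(x, y) ≡ 0 and those with g(x, y) ≡ 0 (mod 5); the common zeros in that column are the intersection.
  x = 0: f ≡ 0 at y ∈ {4}; g ≡ 0 at y ∈ {2}; common: ∅.
  x = 1: f ≡ 0 at y ∈ {2}; g ≡ 0 at y ∈ {1}; common: ∅.
  x = 2: f ≡ 0 at y ∈ {0}; g ≡ 0 at y ∈ {0}; common: {0}.
  x = 3: f ≡ 0 at y ∈ {3}; g ≡ 0 at y ∈ {4}; common: ∅.
  x = 4: f ≡ 0 at y ∈ {1}; g ≡ 0 at y ∈ {3}; common: ∅.
Collecting: common zeros = {(2, 0)}, so the count is 1.
Comparison with the Bézout bound: 1 ≤ 2 = deg(f)·deg(g), as expected for curves with no common component (the affine F_5-count falls short of the bound because intersections may lie at infinity, over extension fields, or carry multiplicity).


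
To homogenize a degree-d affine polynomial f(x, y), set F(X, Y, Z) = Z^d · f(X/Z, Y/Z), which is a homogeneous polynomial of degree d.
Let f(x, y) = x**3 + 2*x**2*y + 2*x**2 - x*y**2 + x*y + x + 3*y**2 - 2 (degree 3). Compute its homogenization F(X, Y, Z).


F(X, Y, Z) = X**3 + 2*X**2*Y + 2*X**2*Z - X*Y**2 + X*Y*Z + X*Z**2 + 3*Y**2*Z - 2*Z**3

deg(f) = 3.
Substitute x = X/Z, y = Y/Z into f, then multiply by Z^3.
  monomial 1·x^3·y^0 ↦ 1·X^3·Y^0·Z^0.
  monomial 2·x^2·y^1 ↦ 2·X^2·Y^1·Z^0.
  monomial 2·x^2·y^0 ↦ 2·X^2·Y^0·Z^1.
  monomial -1·x^1·y^2 ↦ -1·X^1·Y^2·Z^0.
  monomial 1·x^1·y^1 ↦ 1·X^1·Y^1·Z^1.
  monomial 1·x^1·y^0 ↦ 1·X^1·Y^0·Z^2.
  monomial 3·x^0·y^2 ↦ 3·X^0·Y^2·Z^1.
  monomial -2·x^0·y^0 ↦ -2·X^0·Y^0·Z^3.
Collecting: F(X, Y, Z) = X**3 + 2*X**2*Y + 2*X**2*Z - X*Y**2 + X*Y*Z + X*Z**2 + 3*Y**2*Z - 2*Z**3.


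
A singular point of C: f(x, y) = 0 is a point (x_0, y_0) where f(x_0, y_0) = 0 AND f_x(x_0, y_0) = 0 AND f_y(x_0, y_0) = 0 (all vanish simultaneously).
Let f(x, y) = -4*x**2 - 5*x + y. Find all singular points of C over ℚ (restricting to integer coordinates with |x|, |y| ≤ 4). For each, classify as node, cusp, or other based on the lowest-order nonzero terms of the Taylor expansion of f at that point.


No singular points in the scanned grid; C is smooth there.

Compute partial derivatives:
  f_x = -8*x - 5.
  f_y = 1.
f_y = 1 is a nonzero constant, so f_y never vanishes: no point (x, y) can satisfy f = f_x = f_y = 0. In particular no (x, y) ∈ {−4, ..., 4}² is singular; the curve is smooth.


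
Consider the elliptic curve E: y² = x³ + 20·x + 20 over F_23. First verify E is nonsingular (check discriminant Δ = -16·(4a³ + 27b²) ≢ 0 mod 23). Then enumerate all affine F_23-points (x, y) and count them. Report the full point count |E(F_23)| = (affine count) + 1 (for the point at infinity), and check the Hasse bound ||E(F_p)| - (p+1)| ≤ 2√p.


Affine points = {(1, 8), (1, 15), (4, 7), (4, 16), (8, 5), (8, 18), (9, 3), (9, 20), (10, 1), (10, 22), (13, 4), (13, 19), (14, 10), (14, 13), (17, 11), (17, 12), (18, 5), (18, 18), (20, 5), (20, 18), (21, 8), (21, 15)}; affine count = 22; |E(F_23)| = 23.

Discriminant check: Δ ∝ 4a³ + 27b² = 4·20³ + 27·20² = 4·8000 + 27·400 ≡ 20 (mod 23). Nonzero ⇒ E is nonsingular.
For each x ∈ F_23, compute rhs = x³ + 20·x + 20 mod 23, then count y ∈ F_23 with y² ≡ rhs.
  x = 0: rhs = 20, matching y values: none (0 points).
  x = 1: rhs = 18, matching y values: 8, 15 (2 points).
  x = 2: rhs = 22, matching y values: none (0 points).
  x = 3: rhs = 15, matching y values: none (0 points).
  x = 4: rhs = 3, matching y values: 7, 16 (2 points).
  x = 5: rhs = 15, matching y values: none (0 points).
  x = 6: rhs = 11, matching y values: none (0 points).
  x = 7: rhs = 20, matching y values: none (0 points).
  x = 8: rhs = 2, matching y values: 5, 18 (2 points).
  x = 9: rhs = 9, matching y values: 3, 20 (2 points).
  x = 10: rhs = 1, matching y values: 1, 22 (2 points).
  x = 11: rhs = 7, matching y values: none (0 points).
  x = 12: rhs = 10, matching y values: none (0 points).
  x = 13: rhs = 16, matching y values: 4, 19 (2 points).
  x = 14: rhs = 8, matching y values: 10, 13 (2 points).
  x = 15: rhs = 15, matching y values: none (0 points).
  x = 16: rhs = 20, matching y values: none (0 points).
  x = 17: rhs = 6, matching y values: 11, 12 (2 points).
  x = 18: rhs = 2, matching y values: 5, 18 (2 points).
  x = 19: rhs = 14, matching y values: none (0 points).
  x = 20: rhs = 2, matching y values: 5, 18 (2 points).
  x = 21: rhs = 18, matching y values: 8, 15 (2 points).
  x = 22: rhs = 22, matching y values: none (0 points).
Total affine count: 22.
Full point count |E(F_23)| = 22 + 1 = 23.
Hasse bound: |23 − (23+1)| = |-1| = 1 ≤ 2√23 ≈ 9.5917 ✓.


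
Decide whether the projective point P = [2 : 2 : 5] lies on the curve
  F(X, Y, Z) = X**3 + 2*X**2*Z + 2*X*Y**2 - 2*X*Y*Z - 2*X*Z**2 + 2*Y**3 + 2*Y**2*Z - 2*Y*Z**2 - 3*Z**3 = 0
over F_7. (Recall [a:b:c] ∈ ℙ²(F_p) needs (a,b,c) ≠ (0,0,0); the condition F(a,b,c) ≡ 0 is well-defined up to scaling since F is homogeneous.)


F(2,2,5) ≡ 2 (mod 7); P is NOT on the curve.

Evaluate F(2, 2, 5) term-by-term (mod 7).
  X**3 ↦ 1·8·1·1 = 8
  2*X**2*Z ↦ 2·4·1·5 = 40
  2*X*Y**2 ↦ 2·2·4·1 = 16
  -2*X*Y*Z ↦ -2·2·2·5 = -40
  -2*X*Z**2 ↦ -2·2·1·25 = -100
  2*Y**3 ↦ 2·1·8·1 = 16
  2*Y**2*Z ↦ 2·1·4·5 = 40
  -2*Y*Z**2 ↦ -2·1·2·25 = -100
  -3*Z**3 ↦ -3·1·1·125 = -375
Sum: F(2, 2, 5) = (8) + (40) + (16) + (-40) + (-100) + (16) + (40) + (-100) + (-375) = -495.
Reducing mod 7: -495 ≡ 2 (mod 7).
Since F(a, b, c) ≡ 2 ≠ 0 (mod 7), P does NOT lie on the curve.


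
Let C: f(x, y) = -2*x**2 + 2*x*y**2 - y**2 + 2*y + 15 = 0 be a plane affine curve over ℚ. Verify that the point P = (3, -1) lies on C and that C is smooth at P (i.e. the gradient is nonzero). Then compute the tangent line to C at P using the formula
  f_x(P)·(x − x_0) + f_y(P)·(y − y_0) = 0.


Tangent line at P: -10*x - 8*y + 22 = 0.

Step 1: f(3, -1) = 0, so P lies on C.
Step 2: partial derivatives
  f_x(x, y) = -4*x + 2*y**2, f_y(x, y) = 4*x*y - 2*y + 2.
  f_x(P) = -10, f_y(P) = -8 (gradient nonzero, so P is smooth).
Step 3: tangent line at P: -10·(x − 3) + -8·(y − -1) = 0.
Expanding: -10*x - 8*y + 22 = 0.


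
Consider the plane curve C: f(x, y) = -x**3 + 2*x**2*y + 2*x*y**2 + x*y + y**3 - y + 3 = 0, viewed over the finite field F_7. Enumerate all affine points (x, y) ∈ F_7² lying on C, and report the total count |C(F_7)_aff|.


Affine F_7-points: {(0, 4), (1, 1), (4, 2)}; count = 3.

For each of the 49 pairs (x, y) ∈ F_7², evaluate f(x, y) mod 7. Record the zeros.
  x = 0: [0↦3, 1↦3, 2↦2, 3↦6, 4↦0, 5↦4, 6↦3]  zeros at y ∈ {4}
  x = 1: [0↦2, 1↦0, 2↦1, 3↦4, 4↦1, 5↦5, 6↦1]  zeros at y ∈ {1}
  x = 2: [0↦2, 1↦2, 2↦2, 3↦1, 4↦5, 5↦6, 6↦3]  zeros at y ∈ ∅
  x = 3: [0↦4, 1↦3, 2↦6, 3↦5, 4↦6, 5↦1, 6↦3]  zeros at y ∈ ∅
  x = 4: [0↦2, 1↦4, 2↦0, 3↦3, 4↦5, 5↦5, 6↦2]  zeros at y ∈ {2}
  x = 5: [0↦4, 1↦6, 2↦6, 3↦3, 4↦3, 5↦5, 6↦1]  zeros at y ∈ ∅
  x = 6: [0↦4, 1↦3, 2↦4, 3↦6, 4↦1, 5↦2, 6↦1]  zeros at y ∈ ∅
Collecting zeros: affine points = {(0, 4), (1, 1), (4, 2)}.
Total count |C(F_7)_aff| = 3.


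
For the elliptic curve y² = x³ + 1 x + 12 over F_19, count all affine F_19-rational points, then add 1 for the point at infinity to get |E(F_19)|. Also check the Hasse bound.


Affine points = {(3, 2), (3, 17), (4, 2), (4, 17), (5, 3), (5, 16), (6, 5), (6, 14), (7, 1), (7, 18), (8, 0), (9, 3), (9, 16), (11, 9), (11, 10), (12, 2), (12, 17), (15, 1), (15, 18), (16, 1), (16, 18)}; affine count = 21; |E(F_19)| = 22.

Discriminant check: Δ ∝ 4a³ + 27b² = 4·1³ + 27·12² = 4·1 + 27·144 ≡ 16 (mod 19). Nonzero ⇒ E is nonsingular.
For each x ∈ F_19, compute rhs = x³ + 1·x + 12 mod 19, then count y ∈ F_19 with y² ≡ rhs.
  x = 0: rhs = 12, matching y values: none (0 points).
  x = 1: rhs = 14, matching y values: none (0 points).
  x = 2: rhs = 3, matching y values: none (0 points).
  x = 3: rhs = 4, matching y values: 2, 17 (2 points).
  x = 4: rhs = 4, matching y values: 2, 17 (2 points).
  x = 5: rhs = 9, matching y values: 3, 16 (2 points).
  x = 6: rhs = 6, matching y values: 5, 14 (2 points).
  x = 7: rhs = 1, matching y values: 1, 18 (2 points).
  x = 8: rhs = 0, matching y values: 0 (1 points).
  x = 9: rhs = 9, matching y values: 3, 16 (2 points).
  x = 10: rhs = 15, matching y values: none (0 points).
  x = 11: rhs = 5, matching y values: 9, 10 (2 points).
  x = 12: rhs = 4, matching y values: 2, 17 (2 points).
  x = 13: rhs = 18, matching y values: none (0 points).
  x = 14: rhs = 15, matching y values: none (0 points).
  x = 15: rhs = 1, matching y values: 1, 18 (2 points).
  x = 16: rhs = 1, matching y values: 1, 18 (2 points).
  x = 17: rhs = 2, matching y values: none (0 points).
  x = 18: rhs = 10, matching y values: none (0 points).
Total affine count: 21.
Full point count |E(F_19)| = 21 + 1 = 22.
Hasse bound: |22 − (19+1)| = |2| = 2 ≤ 2√19 ≈ 8.7178 ✓.


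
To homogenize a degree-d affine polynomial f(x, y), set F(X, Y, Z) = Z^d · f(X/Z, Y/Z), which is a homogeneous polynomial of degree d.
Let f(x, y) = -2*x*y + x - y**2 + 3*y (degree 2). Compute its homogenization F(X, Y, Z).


F(X, Y, Z) = -2*X*Y + X*Z - Y**2 + 3*Y*Z

deg(f) = 2.
Substitute x = X/Z, y = Y/Z into f, then multiply by Z^2.
  monomial -2·x^1·y^1 ↦ -2·X^1·Y^1·Z^0.
  monomial 1·x^1·y^0 ↦ 1·X^1·Y^0·Z^1.
  monomial -1·x^0·y^2 ↦ -1·X^0·Y^2·Z^0.
  monomial 3·x^0·y^1 ↦ 3·X^0·Y^1·Z^1.
Collecting: F(X, Y, Z) = -2*X*Y + X*Z - Y**2 + 3*Y*Z.


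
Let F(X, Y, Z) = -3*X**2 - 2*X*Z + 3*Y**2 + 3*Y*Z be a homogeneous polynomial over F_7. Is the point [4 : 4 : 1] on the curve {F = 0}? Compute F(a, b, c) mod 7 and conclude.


F(4,4,1) ≡ 4 (mod 7); P is NOT on the curve.

Evaluate F(4, 4, 1) term-by-term (mod 7).
  -3*X**2 ↦ -3·16·1·1 = -48
  -2*X*Z ↦ -2·4·1·1 = -8
  3*Y**2 ↦ 3·1·16·1 = 48
  3*Y*Z ↦ 3·1·4·1 = 12
Sum: F(4, 4, 1) = (-48) + (-8) + (48) + (12) = 4.
Reducing mod 7: 4 ≡ 4 (mod 7).
Since F(a, b, c) ≡ 4 ≠ 0 (mod 7), P does NOT lie on the curve.


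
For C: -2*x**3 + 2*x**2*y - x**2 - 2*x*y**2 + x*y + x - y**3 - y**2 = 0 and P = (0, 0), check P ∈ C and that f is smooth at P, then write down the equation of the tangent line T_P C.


Tangent line at P: x = 0.

Step 1: f(0, 0) = 0, so P lies on C.
Step 2: partial derivatives
  f_x(x, y) = -6*x**2 + 4*x*y - 2*x - 2*y**2 + y + 1, f_y(x, y) = 2*x**2 - 4*x*y + x - 3*y**2 - 2*y.
  f_x(P) = 1, f_y(P) = 0 (gradient nonzero, so P is smooth).
Step 3: tangent line at P: 1·(x − 0) + 0·(y − 0) = 0.
Expanding: x = 0.


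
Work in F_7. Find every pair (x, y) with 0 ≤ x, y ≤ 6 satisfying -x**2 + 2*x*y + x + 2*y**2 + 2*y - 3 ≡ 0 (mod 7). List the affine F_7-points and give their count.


Affine F_7-points: {(0, 3)}; count = 1.

For each of the 49 pairs (x, y) ∈ F_7², evaluate f(x, y) mod 7. Record the zeros.
  x = 0: [0↦4, 1↦1, 2↦2, 3↦0, 4↦2, 5↦1, 6↦4]  zeros at y ∈ {3}
  x = 1: [0↦4, 1↦3, 2↦6, 3↦6, 4↦3, 5↦4, 6↦2]  zeros at y ∈ ∅
  x = 2: [0↦2, 1↦3, 2↦1, 3↦3, 4↦2, 5↦5, 6↦5]  zeros at y ∈ ∅
  x = 3: [0↦5, 1↦1, 2↦1, 3↦5, 4↦6, 5↦4, 6↦6]  zeros at y ∈ ∅
  x = 4: [0↦6, 1↦4, 2↦6, 3↦5, 4↦1, 5↦1, 6↦5]  zeros at y ∈ ∅
  x = 5: [0↦5, 1↦5, 2↦2, 3↦3, 4↦1, 5↦3, 6↦2]  zeros at y ∈ ∅
  x = 6: [0↦2, 1↦4, 2↦3, 3↦6, 4↦6, 5↦3, 6↦4]  zeros at y ∈ ∅
Collecting zeros: affine points = {(0, 3)}.
Total count |C(F_7)_aff| = 1.


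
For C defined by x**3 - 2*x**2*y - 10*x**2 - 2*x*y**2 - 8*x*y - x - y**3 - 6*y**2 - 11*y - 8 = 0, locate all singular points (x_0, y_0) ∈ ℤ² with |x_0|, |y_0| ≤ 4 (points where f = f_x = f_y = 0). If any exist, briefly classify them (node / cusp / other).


Singular points: {(1, -3)}; classification: node.

Compute partial derivatives:
  f_x = 3*x**2 - 4*x*y - 20*x - 2*y**2 - 8*y - 1.
  f_y = -2*x**2 - 4*x*y - 8*x - 3*y**2 - 12*y - 11.
Scan x_0 ∈ {−4, ..., 4}. For each x_0, f_y(x_0, y) is a polynomial in y; find its integer roots y ∈ {−4, ..., 4}, then test f_x and f at those candidates.
  x = -4: f_y(-4, y) = -3*y**2 + 4*y - 11; no integer root y with |y| ≤ 4.
  x = -3: f_y(-3, y) = -3*y**2 - 5; no integer root y with |y| ≤ 4.
  x = -2: f_y(-2, y) = -3*y**2 - 4*y - 3; no integer root y with |y| ≤ 4.
  x = -1: f_y(-1, y) = -3*y**2 - 8*y - 5; vanishes at y ∈ {-1}. (-1, -1): f_x = 24 ≠ 0.
  x = 0: f_y(0, y) = -3*y**2 - 12*y - 11; no integer root y with |y| ≤ 4.
  x = 1: f_y(1, y) = -3*y**2 - 16*y - 21; vanishes at y ∈ {-3}. (1, -3): f_x = 0, f = 0 — SINGULAR.
  x = 2: f_y(2, y) = -3*y**2 - 20*y - 35; no integer root y with |y| ≤ 4.
  x = 3: f_y(3, y) = -3*y**2 - 24*y - 53; no integer root y with |y| ≤ 4.
  x = 4: f_y(4, y) = -3*y**2 - 28*y - 75; no integer root y with |y| ≤ 4.
Only singular point on the grid: (1, -3).
Classify: substitute x = 1 + u, y = -3 + v and expand: f = u**3 - 2*u**2*v - u**2 - 2*u*v**2 - v**3 + v**2.
No constant or linear terms (consistent with a singular point). Quadratic part: -u**2 + v**2. Cubic part: u**3 - 2*u**2*v - 2*u*v**2 - v**3.
The quadratic part v**2 - u**2 = (v − u)(v + u) splits into two distinct linear factors, so there are two distinct tangent lines y − -3 = ±(x − 1) — this is a node (ordinary double point).
Classification: node.


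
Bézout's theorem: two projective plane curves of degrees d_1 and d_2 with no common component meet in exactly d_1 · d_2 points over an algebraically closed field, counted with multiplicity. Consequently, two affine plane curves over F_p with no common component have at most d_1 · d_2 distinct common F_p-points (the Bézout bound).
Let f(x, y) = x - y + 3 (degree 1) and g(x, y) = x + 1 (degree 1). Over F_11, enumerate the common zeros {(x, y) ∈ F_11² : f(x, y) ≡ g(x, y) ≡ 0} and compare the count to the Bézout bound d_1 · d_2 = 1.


Common zeros: {(10, 2)}; count = 1; Bézout bound = 1.

deg(f) = 1, deg(g) = 1, so Bézout bound = 1.
Scan x ∈ F_11. For each x, list the y ∈ F_11 with f(x, y) ≡ 0 and those with g(x, y) ≡ 0 (mod 11); the common zeros in that column are the intersection.
  x = 0: f ≡ 0 at y ∈ {3}; g ≡ 0 at y ∈ ∅; common: ∅.
  x = 1: f ≡ 0 at y ∈ {4}; g ≡ 0 at y ∈ ∅; common: ∅.
  x = 2: f ≡ 0 at y ∈ {5}; g ≡ 0 at y ∈ ∅; common: ∅.
  x = 3: f ≡ 0 at y ∈ {6}; g ≡ 0 at y ∈ ∅; common: ∅.
  x = 4: f ≡ 0 at y ∈ {7}; g ≡ 0 at y ∈ ∅; common: ∅.
  x = 5: f ≡ 0 at y ∈ {8}; g ≡ 0 at y ∈ ∅; common: ∅.
  x = 6: f ≡ 0 at y ∈ {9}; g ≡ 0 at y ∈ ∅; common: ∅.
  x = 7: f ≡ 0 at y ∈ {10}; g ≡ 0 at y ∈ ∅; common: ∅.
  x = 8: f ≡ 0 at y ∈ {0}; g ≡ 0 at y ∈ ∅; common: ∅.
  x = 9: f ≡ 0 at y ∈ {1}; g ≡ 0 at y ∈ ∅; common: ∅.
  x = 10: f ≡ 0 at y ∈ {2}; g ≡ 0 at y ∈ {0, 1, 2, 3, 4, 5, 6, 7, 8, 9, 10}; common: {2}.
Collecting: common zeros = {(10, 2)}, so the count is 1.
Comparison with the Bézout bound: 1 ≤ 1 = deg(f)·deg(g), as expected for curves with no common component (the bound is attained).


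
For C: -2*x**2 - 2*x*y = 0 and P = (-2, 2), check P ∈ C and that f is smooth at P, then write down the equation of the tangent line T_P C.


Tangent line at P: 4*x + 4*y = 0.

Step 1: f(-2, 2) = 0, so P lies on C.
Step 2: partial derivatives
  f_x(x, y) = -4*x - 2*y, f_y(x, y) = -2*x.
  f_x(P) = 4, f_y(P) = 4 (gradient nonzero, so P is smooth).
Step 3: tangent line at P: 4·(x − -2) + 4·(y − 2) = 0.
Expanding: 4*x + 4*y = 0.


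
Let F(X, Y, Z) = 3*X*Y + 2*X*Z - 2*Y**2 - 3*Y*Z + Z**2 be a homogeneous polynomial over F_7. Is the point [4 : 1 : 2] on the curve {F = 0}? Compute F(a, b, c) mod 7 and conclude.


F(4,1,2) ≡ 3 (mod 7); P is NOT on the curve.

Evaluate F(4, 1, 2) term-by-term (mod 7).
  3*X*Y ↦ 3·4·1·1 = 12
  2*X*Z ↦ 2·4·1·2 = 16
  -2*Y**2 ↦ -2·1·1·1 = -2
  -3*Y*Z ↦ -3·1·1·2 = -6
  Z**2 ↦ 1·1·1·4 = 4
Sum: F(4, 1, 2) = (12) + (16) + (-2) + (-6) + (4) = 24.
Reducing mod 7: 24 ≡ 3 (mod 7).
Since F(a, b, c) ≡ 3 ≠ 0 (mod 7), P does NOT lie on the curve.


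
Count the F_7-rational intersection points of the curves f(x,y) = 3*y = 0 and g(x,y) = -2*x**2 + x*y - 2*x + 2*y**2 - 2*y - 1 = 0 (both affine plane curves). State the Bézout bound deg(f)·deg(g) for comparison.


Common zeros: ∅; count = 0; Bézout bound = 2.

deg(f) = 1, deg(g) = 2, so Bézout bound = 2.
Scan x ∈ F_7. For each x, list the y ∈ F_7 with f(x, y) ≡ 0 and those with g(x, y) ≡ 0 (mod 7); the common zeros in that column are the intersection.
  x = 0: f ≡ 0 at y ∈ {0}; g ≡ 0 at y ∈ ∅; common: ∅.
  x = 1: f ≡ 0 at y ∈ {0}; g ≡ 0 at y ∈ ∅; common: ∅.
  x = 2: f ≡ 0 at y ∈ {0}; g ≡ 0 at y ∈ ∅; common: ∅.
  x = 3: f ≡ 0 at y ∈ {0}; g ≡ 0 at y ∈ ∅; common: ∅.
  x = 4: f ≡ 0 at y ∈ {0}; g ≡ 0 at y ∈ ∅; common: ∅.
  x = 5: f ≡ 0 at y ∈ {0}; g ≡ 0 at y ∈ {1}; common: ∅.
  x = 6: f ≡ 0 at y ∈ {0}; g ≡ 0 at y ∈ ∅; common: ∅.
Collecting: common zeros = ∅, so the count is 0.
Comparison with the Bézout bound: 0 ≤ 2 = deg(f)·deg(g), as expected for curves with no common component (the affine F_7-count falls short of the bound because intersections may lie at infinity, over extension fields, or carry multiplicity).


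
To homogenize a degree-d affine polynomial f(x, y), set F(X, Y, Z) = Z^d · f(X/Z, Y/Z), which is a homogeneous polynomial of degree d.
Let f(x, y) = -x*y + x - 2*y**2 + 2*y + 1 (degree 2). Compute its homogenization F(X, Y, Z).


F(X, Y, Z) = -X*Y + X*Z - 2*Y**2 + 2*Y*Z + Z**2

deg(f) = 2.
Substitute x = X/Z, y = Y/Z into f, then multiply by Z^2.
  monomial -1·x^1·y^1 ↦ -1·X^1·Y^1·Z^0.
  monomial 1·x^1·y^0 ↦ 1·X^1·Y^0·Z^1.
  monomial -2·x^0·y^2 ↦ -2·X^0·Y^2·Z^0.
  monomial 2·x^0·y^1 ↦ 2·X^0·Y^1·Z^1.
  monomial 1·x^0·y^0 ↦ 1·X^0·Y^0·Z^2.
Collecting: F(X, Y, Z) = -X*Y + X*Z - 2*Y**2 + 2*Y*Z + Z**2.


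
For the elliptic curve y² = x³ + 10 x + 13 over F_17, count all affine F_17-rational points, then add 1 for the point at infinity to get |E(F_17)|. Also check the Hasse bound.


Affine points = {(0, 8), (0, 9), (3, 6), (3, 11), (4, 7), (4, 10), (5, 1), (5, 16), (6, 0), (7, 1), (7, 16), (9, 4), (9, 13), (10, 5), (10, 12), (11, 3), (11, 14), (12, 5), (12, 12), (15, 6), (15, 11), (16, 6), (16, 11)}; affine count = 23; |E(F_17)| = 24.

Discriminant check: Δ ∝ 4a³ + 27b² = 4·10³ + 27·13² = 4·1000 + 27·169 ≡ 12 (mod 17). Nonzero ⇒ E is nonsingular.
For each x ∈ F_17, compute rhs = x³ + 10·x + 13 mod 17, then count y ∈ F_17 with y² ≡ rhs.
  x = 0: rhs = 13, matching y values: 8, 9 (2 points).
  x = 1: rhs = 7, matching y values: none (0 points).
  x = 2: rhs = 7, matching y values: none (0 points).
  x = 3: rhs = 2, matching y values: 6, 11 (2 points).
  x = 4: rhs = 15, matching y values: 7, 10 (2 points).
  x = 5: rhs = 1, matching y values: 1, 16 (2 points).
  x = 6: rhs = 0, matching y values: 0 (1 points).
  x = 7: rhs = 1, matching y values: 1, 16 (2 points).
  x = 8: rhs = 10, matching y values: none (0 points).
  x = 9: rhs = 16, matching y values: 4, 13 (2 points).
  x = 10: rhs = 8, matching y values: 5, 12 (2 points).
  x = 11: rhs = 9, matching y values: 3, 14 (2 points).
  x = 12: rhs = 8, matching y values: 5, 12 (2 points).
  x = 13: rhs = 11, matching y values: none (0 points).
  x = 14: rhs = 7, matching y values: none (0 points).
  x = 15: rhs = 2, matching y values: 6, 11 (2 points).
  x = 16: rhs = 2, matching y values: 6, 11 (2 points).
Total affine count: 23.
Full point count |E(F_17)| = 23 + 1 = 24.
Hasse bound: |24 − (17+1)| = |6| = 6 ≤ 2√17 ≈ 8.2462 ✓.


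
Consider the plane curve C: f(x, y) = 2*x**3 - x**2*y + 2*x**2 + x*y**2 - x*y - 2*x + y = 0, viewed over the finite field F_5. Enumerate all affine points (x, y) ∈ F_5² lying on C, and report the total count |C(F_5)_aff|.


Affine F_5-points: {(0, 0), (2, 0), (3, 3), (3, 4), (4, 2), (4, 4)}; count = 6.

For each of the 25 pairs (x, y) ∈ F_5², evaluate f(x, y) mod 5. Record the zeros.
  x = 0: [0↦0, 1↦1, 2↦2, 3↦3, 4↦4]  zeros at y ∈ {0}
  x = 1: [0↦2, 1↦2, 2↦4, 3↦3, 4↦4]  zeros at y ∈ ∅
  x = 2: [0↦0, 1↦2, 2↦3, 3↦3, 4↦2]  zeros at y ∈ {0}
  x = 3: [0↦1, 1↦3, 2↦1, 3↦0, 4↦0]  zeros at y ∈ {3, 4}
  x = 4: [0↦2, 1↦2, 2↦0, 3↦1, 4↦0]  zeros at y ∈ {2, 4}
Collecting zeros: affine points = {(0, 0), (2, 0), (3, 3), (3, 4), (4, 2), (4, 4)}.
Total count |C(F_5)_aff| = 6.


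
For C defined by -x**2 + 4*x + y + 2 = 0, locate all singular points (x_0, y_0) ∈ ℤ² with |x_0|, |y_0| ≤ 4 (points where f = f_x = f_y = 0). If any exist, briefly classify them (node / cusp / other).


No singular points in the scanned grid; C is smooth there.

Compute partial derivatives:
  f_x = 4 - 2*x.
  f_y = 1.
f_y = 1 is a nonzero constant, so f_y never vanishes: no point (x, y) can satisfy f = f_x = f_y = 0. In particular no (x, y) ∈ {−4, ..., 4}² is singular; the curve is smooth.


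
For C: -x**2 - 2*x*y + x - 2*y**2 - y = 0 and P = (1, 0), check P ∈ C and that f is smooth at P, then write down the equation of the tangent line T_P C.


Tangent line at P: -x - 3*y + 1 = 0.

Step 1: f(1, 0) = 0, so P lies on C.
Step 2: partial derivatives
  f_x(x, y) = -2*x - 2*y + 1, f_y(x, y) = -2*x - 4*y - 1.
  f_x(P) = -1, f_y(P) = -3 (gradient nonzero, so P is smooth).
Step 3: tangent line at P: -1·(x − 1) + -3·(y − 0) = 0.
Expanding: -x - 3*y + 1 = 0.


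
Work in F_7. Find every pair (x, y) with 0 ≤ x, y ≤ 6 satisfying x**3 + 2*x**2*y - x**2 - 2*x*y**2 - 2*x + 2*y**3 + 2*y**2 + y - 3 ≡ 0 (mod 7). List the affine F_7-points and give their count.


Affine F_7-points: {(0, 4), (1, 1), (3, 3), (5, 5), (6, 2)}; count = 5.

For each of the 49 pairs (x, y) ∈ F_7², evaluate f(x, y) mod 7. Record the zeros.
  x = 0: [0↦4, 1↦2, 2↦2, 3↦2, 4↦0, 5↦1, 6↦3]  zeros at y ∈ {4}
  x = 1: [0↦2, 1↦0, 2↦3, 3↦2, 4↦2, 5↦1, 6↦4]  zeros at y ∈ {1}
  x = 2: [0↦4, 1↦6, 2↦2, 3↦4, 4↦3, 5↦4, 6↦5]  zeros at y ∈ ∅
  x = 3: [0↦2, 1↦5, 2↦5, 3↦0, 4↦2, 5↦2, 6↦5]  zeros at y ∈ {3}
  x = 4: [0↦2, 1↦3, 2↦4, 3↦3, 4↦5, 5↦1, 6↦3]  zeros at y ∈ ∅
  x = 5: [0↦3, 1↦6, 2↦5, 3↦5, 4↦4, 5↦0, 6↦5]  zeros at y ∈ {5}
  x = 6: [0↦4, 1↦6, 2↦0, 3↦5, 4↦5, 5↦5, 6↦3]  zeros at y ∈ {2}
Collecting zeros: affine points = {(0, 4), (1, 1), (3, 3), (5, 5), (6, 2)}.
Total count |C(F_7)_aff| = 5.


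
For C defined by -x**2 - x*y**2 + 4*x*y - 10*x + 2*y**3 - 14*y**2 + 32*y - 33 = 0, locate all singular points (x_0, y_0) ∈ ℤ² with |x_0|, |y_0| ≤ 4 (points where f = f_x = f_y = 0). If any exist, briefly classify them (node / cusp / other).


Singular points: {(-3, 2)}; classification: node.

Compute partial derivatives:
  f_x = -2*x - y**2 + 4*y - 10.
  f_y = -2*x*y + 4*x + 6*y**2 - 28*y + 32.
Scan x_0 ∈ {−4, ..., 4}. For each x_0, f_y(x_0, y) is a polynomial in y; find its integer roots y ∈ {−4, ..., 4}, then test f_x and f at those candidates.
  x = -4: f_y(-4, y) = 6*y**2 - 20*y + 16; vanishes at y ∈ {2}. (-4, 2): f_x = 2 ≠ 0.
  x = -3: f_y(-3, y) = 6*y**2 - 22*y + 20; vanishes at y ∈ {2}. (-3, 2): f_x = 0, f = 0 — SINGULAR.
  x = -2: f_y(-2, y) = 6*y**2 - 24*y + 24; vanishes at y ∈ {2}. (-2, 2): f_x = -2 ≠ 0.
  x = -1: f_y(-1, y) = 6*y**2 - 26*y + 28; vanishes at y ∈ {2}. (-1, 2): f_x = -4 ≠ 0.
  x = 0: f_y(0, y) = 6*y**2 - 28*y + 32; vanishes at y ∈ {2}. (0, 2): f_x = -6 ≠ 0.
  x = 1: f_y(1, y) = 6*y**2 - 30*y + 36; vanishes at y ∈ {2, 3}. (1, 2): f_x = -8 ≠ 0; (1, 3): f_x = -9 ≠ 0.
  x = 2: f_y(2, y) = 6*y**2 - 32*y + 40; vanishes at y ∈ {2}. (2, 2): f_x = -10 ≠ 0.
  x = 3: f_y(3, y) = 6*y**2 - 34*y + 44; vanishes at y ∈ {2}. (3, 2): f_x = -12 ≠ 0.
  x = 4: f_y(4, y) = 6*y**2 - 36*y + 48; vanishes at y ∈ {2, 4}. (4, 2): f_x = -14 ≠ 0; (4, 4): f_x = -18 ≠ 0.
Only singular point on the grid: (-3, 2).
Classify: substitute x = -3 + u, y = 2 + v and expand: f = -u**2 - u*v**2 + 2*v**3 + v**2.
No constant or linear terms (consistent with a singular point). Quadratic part: -u**2 + v**2. Cubic part: -u*v**2 + 2*v**3.
The quadratic part v**2 - u**2 = (v − u)(v + u) splits into two distinct linear factors, so there are two distinct tangent lines y − 2 = ±(x − -3) — this is a node (ordinary double point).
Classification: node.


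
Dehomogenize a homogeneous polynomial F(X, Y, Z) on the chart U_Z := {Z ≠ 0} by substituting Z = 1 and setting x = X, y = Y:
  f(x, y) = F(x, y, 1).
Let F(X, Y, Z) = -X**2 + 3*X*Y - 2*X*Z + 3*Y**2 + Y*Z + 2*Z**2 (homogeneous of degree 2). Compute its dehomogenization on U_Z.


f(x, y) = -x**2 + 3*x*y - 2*x + 3*y**2 + y + 2

On U_Z we set Z = 1. Each monomial c·X^i·Y^j·Z^k in F becomes c·x^i·y^j·1^k = c·x^i·y^j.
Substituting Z = 1: F(X, Y, 1) = -x**2 + 3*x*y - 2*x + 3*y**2 + y + 2.
Note: deg(f) ≤ deg(F) = 2; strict inequality happens when F is divisible by Z (lost terms).


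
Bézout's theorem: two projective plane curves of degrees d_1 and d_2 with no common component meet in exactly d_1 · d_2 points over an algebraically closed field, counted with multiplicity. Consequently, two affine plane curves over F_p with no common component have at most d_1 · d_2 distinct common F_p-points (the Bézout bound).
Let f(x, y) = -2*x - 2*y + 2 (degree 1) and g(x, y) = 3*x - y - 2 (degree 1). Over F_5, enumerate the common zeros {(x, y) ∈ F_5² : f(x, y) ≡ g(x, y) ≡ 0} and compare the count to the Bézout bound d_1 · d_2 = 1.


Common zeros: {(2, 4)}; count = 1; Bézout bound = 1.

deg(f) = 1, deg(g) = 1, so Bézout bound = 1.
Scan x ∈ F_5. For each x, list the y ∈ F_5 with f(x, y) ≡ 0 and those with g(x, y) ≡ 0 (mod 5); the common zeros in that column are the intersection.
  x = 0: f ≡ 0 at y ∈ {1}; g ≡ 0 at y ∈ {3}; common: ∅.
  x = 1: f ≡ 0 at y ∈ {0}; g ≡ 0 at y ∈ {1}; common: ∅.
  x = 2: f ≡ 0 at y ∈ {4}; g ≡ 0 at y ∈ {4}; common: {4}.
  x = 3: f ≡ 0 at y ∈ {3}; g ≡ 0 at y ∈ {2}; common: ∅.
  x = 4: f ≡ 0 at y ∈ {2}; g ≡ 0 at y ∈ {0}; common: ∅.
Collecting: common zeros = {(2, 4)}, so the count is 1.
Comparison with the Bézout bound: 1 ≤ 1 = deg(f)·deg(g), as expected for curves with no common component (the bound is attained).


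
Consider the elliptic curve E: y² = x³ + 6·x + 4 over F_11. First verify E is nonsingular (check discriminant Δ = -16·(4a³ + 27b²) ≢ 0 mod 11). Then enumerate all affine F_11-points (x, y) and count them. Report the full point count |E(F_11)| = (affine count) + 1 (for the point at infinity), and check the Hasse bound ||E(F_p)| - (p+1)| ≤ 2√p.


Affine points = {(0, 2), (0, 9), (1, 0), (3, 4), (3, 7), (4, 2), (4, 9), (5, 4), (5, 7), (6, 5), (6, 6), (7, 2), (7, 9), (8, 5), (8, 6)}; affine count = 15; |E(F_11)| = 16.

Discriminant check: Δ ∝ 4a³ + 27b² = 4·6³ + 27·4² = 4·216 + 27·16 ≡ 9 (mod 11). Nonzero ⇒ E is nonsingular.
For each x ∈ F_11, compute rhs = x³ + 6·x + 4 mod 11, then count y ∈ F_11 with y² ≡ rhs.
  x = 0: rhs = 4, matching y values: 2, 9 (2 points).
  x = 1: rhs = 0, matching y values: 0 (1 points).
  x = 2: rhs = 2, matching y values: none (0 points).
  x = 3: rhs = 5, matching y values: 4, 7 (2 points).
  x = 4: rhs = 4, matching y values: 2, 9 (2 points).
  x = 5: rhs = 5, matching y values: 4, 7 (2 points).
  x = 6: rhs = 3, matching y values: 5, 6 (2 points).
  x = 7: rhs = 4, matching y values: 2, 9 (2 points).
  x = 8: rhs = 3, matching y values: 5, 6 (2 points).
  x = 9: rhs = 6, matching y values: none (0 points).
  x = 10: rhs = 8, matching y values: none (0 points).
Total affine count: 15.
Full point count |E(F_11)| = 15 + 1 = 16.
Hasse bound: |16 − (11+1)| = |4| = 4 ≤ 2√11 ≈ 6.6332 ✓.


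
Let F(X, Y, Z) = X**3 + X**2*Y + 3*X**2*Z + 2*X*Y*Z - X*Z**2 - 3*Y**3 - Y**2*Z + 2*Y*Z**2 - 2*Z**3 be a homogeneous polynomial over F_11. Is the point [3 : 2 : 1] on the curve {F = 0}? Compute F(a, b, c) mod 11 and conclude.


F(3,2,1) ≡ 0 (mod 11); P is on the curve.

Evaluate F(3, 2, 1) term-by-term (mod 11).
  X**3 ↦ 1·27·1·1 = 27
  X**2*Y ↦ 1·9·2·1 = 18
  3*X**2*Z ↦ 3·9·1·1 = 27
  2*X*Y*Z ↦ 2·3·2·1 = 12
  -X*Z**2 ↦ -1·3·1·1 = -3
  -3*Y**3 ↦ -3·1·8·1 = -24
  -Y**2*Z ↦ -1·1·4·1 = -4
  2*Y*Z**2 ↦ 2·1·2·1 = 4
  -2*Z**3 ↦ -2·1·1·1 = -2
Sum: F(3, 2, 1) = (27) + (18) + (27) + (12) + (-3) + (-24) + (-4) + (4) + (-2) = 55.
Reducing mod 11: 55 ≡ 0 (mod 11).
Since F(a, b, c) ≡ 0 (mod 11), P lies on the curve.


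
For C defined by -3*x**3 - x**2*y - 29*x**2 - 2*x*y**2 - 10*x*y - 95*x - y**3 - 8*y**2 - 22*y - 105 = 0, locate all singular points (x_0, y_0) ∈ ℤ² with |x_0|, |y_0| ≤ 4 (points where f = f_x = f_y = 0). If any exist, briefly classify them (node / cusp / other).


Singular points: {(-3, -1)}; classification: node.

Compute partial derivatives:
  f_x = -9*x**2 - 2*x*y - 58*x - 2*y**2 - 10*y - 95.
  f_y = -x**2 - 4*x*y - 10*x - 3*y**2 - 16*y - 22.
Scan x_0 ∈ {−4, ..., 4}. For each x_0, f_y(x_0, y) is a polynomial in y; find its integer roots y ∈ {−4, ..., 4}, then test f_x and f at those candidates.
  x = -4: f_y(-4, y) = 2 - 3*y**2; no integer root y with |y| ≤ 4.
  x = -3: f_y(-3, y) = -3*y**2 - 4*y - 1; vanishes at y ∈ {-1}. (-3, -1): f_x = 0, f = 0 — SINGULAR.
  x = -2: f_y(-2, y) = -3*y**2 - 8*y - 6; no integer root y with |y| ≤ 4.
  x = -1: f_y(-1, y) = -3*y**2 - 12*y - 13; no integer root y with |y| ≤ 4.
  x = 0: f_y(0, y) = -3*y**2 - 16*y - 22; no integer root y with |y| ≤ 4.
  x = 1: f_y(1, y) = -3*y**2 - 20*y - 33; vanishes at y ∈ {-3}. (1, -3): f_x = -144 ≠ 0.
  x = 2: f_y(2, y) = -3*y**2 - 24*y - 46; no integer root y with |y| ≤ 4.
  x = 3: f_y(3, y) = -3*y**2 - 28*y - 61; no integer root y with |y| ≤ 4.
  x = 4: f_y(4, y) = -3*y**2 - 32*y - 78; no integer root y with |y| ≤ 4.
Only singular point on the grid: (-3, -1).
Classify: substitute x = -3 + u, y = -1 + v and expand: f = -3*u**3 - u**2*v - u**2 - 2*u*v**2 - v**3 + v**2.
No constant or linear terms (consistent with a singular point). Quadratic part: -u**2 + v**2. Cubic part: -3*u**3 - u**2*v - 2*u*v**2 - v**3.
The quadratic part v**2 - u**2 = (v − u)(v + u) splits into two distinct linear factors, so there are two distinct tangent lines y − -1 = ±(x − -3) — this is a node (ordinary double point).
Classification: node.


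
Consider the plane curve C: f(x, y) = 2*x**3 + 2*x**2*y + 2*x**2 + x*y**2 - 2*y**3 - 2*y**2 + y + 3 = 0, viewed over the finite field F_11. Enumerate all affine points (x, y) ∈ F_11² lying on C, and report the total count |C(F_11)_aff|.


Affine F_11-points: {(0, 1), (0, 3), (0, 6), (1, 5), (2, 3), (3, 5), (3, 7), (4, 9), (5, 3), (5, 7), (5, 8), (6, 7), (6, 10), (8, 0), (8, 4), (8, 10)}; count = 16.

For each of the 121 pairs (x, y) ∈ F_11², evaluate f(x, y) mod 11. Record the zeros.
  x = 0: [0↦3, 1↦0, 2↦3, 3↦0, 4↦1, 5↦5, 6↦0, 7↦7, 8↦3, 9↦9, 10↦2]  zeros at y ∈ {1, 3, 6}
  x = 1: [0↦7, 1↦7, 2↦4, 3↦8, 4↦7, 5↦0, 6↦8, 7↦8, 8↦10, 9↦2, 10↦5]  zeros at y ∈ {5}
  x = 2: [0↦5, 1↦1, 2↦7, 3↦0, 4↦1, 5↦9, 6↦1, 7↦9, 8↦10, 9↦3, 10↦9]  zeros at y ∈ {3}
  x = 3: [0↦9, 1↦5, 2↦2, 3↦10, 4↦6, 5↦0, 6↦2, 7↦0, 8↦4, 9↦2, 10↦4]  zeros at y ∈ {5, 7}
  x = 4: [0↦9, 1↦9, 2↦1, 3↦6, 4↦1, 5↦7, 6↦1, 7↦4, 8↦4, 9↦0, 10↦2]  zeros at y ∈ {9}
  x = 5: [0↦6, 1↦3, 2↦5, 3↦0, 4↦9, 5↦9, 6↦10, 7↦0, 8↦0, 9↦9, 10↦4]  zeros at y ∈ {3, 7, 8}
  x = 6: [0↦1, 1↦10, 2↦4, 3↦4, 4↦9, 5↦7, 6↦8, 7↦0, 8↦4, 9↦8, 10↦0]  zeros at y ∈ {7, 10}
  x = 7: [0↦6, 1↦9, 2↦10, 3↦8, 4↦2, 5↦2, 6↦7, 7↦5, 8↦6, 9↦9, 10↦2]  zeros at y ∈ ∅
  x = 8: [0↦0, 1↦1, 2↦2, 3↦2, 4↦0, 5↦6, 6↦8, 7↦5, 8↦7, 9↦2, 10↦0]  zeros at y ∈ {0, 4, 10}
  x = 9: [0↦6, 1↦9, 2↦3, 3↦9, 4↦4, 5↦9, 6↦1, 7↦1, 8↦8, 9↦10, 10↦6]  zeros at y ∈ ∅
  x = 10: [0↦3, 1↦1, 2↦3, 3↦8, 4↦4, 5↦1, 6↦9, 7↦5, 8↦10, 9↦1, 10↦10]  zeros at y ∈ ∅
Collecting zeros: affine points = {(0, 1), (0, 3), (0, 6), (1, 5), (2, 3), (3, 5), (3, 7), (4, 9), (5, 3), (5, 7), (5, 8), (6, 7), (6, 10), (8, 0), (8, 4), (8, 10)}.
Total count |C(F_11)_aff| = 16.


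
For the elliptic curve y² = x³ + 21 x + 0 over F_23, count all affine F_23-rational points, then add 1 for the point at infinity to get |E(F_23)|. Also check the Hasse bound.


Affine points = {(0, 0), (2, 2), (2, 21), (5, 0), (8, 6), (8, 17), (12, 5), (12, 18), (13, 3), (13, 20), (14, 5), (14, 18), (16, 4), (16, 19), (17, 7), (17, 16), (18, 0), (19, 6), (19, 17), (20, 5), (20, 18), (22, 1), (22, 22)}; affine count = 23; |E(F_23)| = 24.

Discriminant check: Δ ∝ 4a³ + 27b² = 4·21³ + 27·0² = 4·9261 + 27·0 ≡ 14 (mod 23). Nonzero ⇒ E is nonsingular.
For each x ∈ F_23, compute rhs = x³ + 21·x + 0 mod 23, then count y ∈ F_23 with y² ≡ rhs.
  x = 0: rhs = 0, matching y values: 0 (1 points).
  x = 1: rhs = 22, matching y values: none (0 points).
  x = 2: rhs = 4, matching y values: 2, 21 (2 points).
  x = 3: rhs = 21, matching y values: none (0 points).
  x = 4: rhs = 10, matching y values: none (0 points).
  x = 5: rhs = 0, matching y values: 0 (1 points).
  x = 6: rhs = 20, matching y values: none (0 points).
  x = 7: rhs = 7, matching y values: none (0 points).
  x = 8: rhs = 13, matching y values: 6, 17 (2 points).
  x = 9: rhs = 21, matching y values: none (0 points).
  x = 10: rhs = 14, matching y values: none (0 points).
  x = 11: rhs = 21, matching y values: none (0 points).
  x = 12: rhs = 2, matching y values: 5, 18 (2 points).
  x = 13: rhs = 9, matching y values: 3, 20 (2 points).
  x = 14: rhs = 2, matching y values: 5, 18 (2 points).
  x = 15: rhs = 10, matching y values: none (0 points).
  x = 16: rhs = 16, matching y values: 4, 19 (2 points).
  x = 17: rhs = 3, matching y values: 7, 16 (2 points).
  x = 18: rhs = 0, matching y values: 0 (1 points).
  x = 19: rhs = 13, matching y values: 6, 17 (2 points).
  x = 20: rhs = 2, matching y values: 5, 18 (2 points).
  x = 21: rhs = 19, matching y values: none (0 points).
  x = 22: rhs = 1, matching y values: 1, 22 (2 points).
Total affine count: 23.
Full point count |E(F_23)| = 23 + 1 = 24.
Hasse bound: |24 − (23+1)| = |0| = 0 ≤ 2√23 ≈ 9.5917 ✓.
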